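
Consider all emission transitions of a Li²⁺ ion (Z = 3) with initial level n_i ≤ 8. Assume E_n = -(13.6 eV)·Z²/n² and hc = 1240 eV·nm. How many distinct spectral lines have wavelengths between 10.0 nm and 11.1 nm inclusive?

5

Enumerate all n_i → n_f pairs with 1 ≤ n_f < n_i ≤ 8 and compute λ = 1240 / [13.6·9·(1/n_f² − 1/n_i²)].
Lines falling in [10.0, 11.1] nm: 8→1 (10.29 nm), 7→1 (10.34 nm), 6→1 (10.42 nm), 5→1 (10.55 nm), 4→1 (10.81 nm).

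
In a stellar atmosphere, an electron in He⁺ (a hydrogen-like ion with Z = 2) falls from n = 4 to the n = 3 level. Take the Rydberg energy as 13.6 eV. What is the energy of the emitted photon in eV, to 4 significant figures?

The Bohr energies scale as Z², so for Z = 2: E_n = −54.40/n² eV.
E_4 = −54.40/16 = −3.400 eV and E_3 = −54.40/9 = −6.044 eV.
The photon energy is |E_4 − E_3| = 2.644 eV.

2.644 eV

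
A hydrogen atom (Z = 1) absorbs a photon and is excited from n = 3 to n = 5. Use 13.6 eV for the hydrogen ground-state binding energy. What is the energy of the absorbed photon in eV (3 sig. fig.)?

0.967 eV

E_5 = −13.60/25 = −0.5440 eV and E_3 = −13.60/9 = −1.511 eV.
The photon energy is |E_5 − E_3| = 0.967 eV.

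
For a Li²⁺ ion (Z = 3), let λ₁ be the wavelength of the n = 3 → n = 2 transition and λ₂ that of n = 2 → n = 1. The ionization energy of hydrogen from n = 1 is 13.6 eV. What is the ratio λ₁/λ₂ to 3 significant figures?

5.40

λ ∝ 1/ΔE ∝ 1/(1/n_f² − 1/n_i²), and the Z² and hc factors cancel in the ratio.
λ₁/λ₂ = (1/1² − 1/2²)/(1/2² − 1/3²) = 0.7500/0.1389 = 5.40.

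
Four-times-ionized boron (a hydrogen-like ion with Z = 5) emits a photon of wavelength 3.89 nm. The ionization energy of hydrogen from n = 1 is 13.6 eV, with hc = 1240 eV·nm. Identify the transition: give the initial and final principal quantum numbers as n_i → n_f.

n_i = 4, n_f = 1

The photon energy is ΔE = hc/λ = 1240 / 3.89 = 318.8 eV.
With Z = 5, ΔE = 340.0 × (1/n_f² − 1/n_i²), so 1/n_f² − 1/n_i² = 0.9375.
Trying n_f = 1 gives 1/n_i² = 0.06245, i.e. n_i ≈ 4; this pair matches.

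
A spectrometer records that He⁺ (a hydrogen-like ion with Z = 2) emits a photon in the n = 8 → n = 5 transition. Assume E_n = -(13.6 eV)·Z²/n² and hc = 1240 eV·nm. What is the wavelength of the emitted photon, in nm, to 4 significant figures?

For Z = 2 the level energies scale as Z², so the effective Rydberg energy is 13.6 × 4 = 54.40 eV.
ΔE = 54.40 × (1/5² − 1/8²) = 54.40 × 0.02438 = 1.326 eV.
λ = hc/ΔE = 1240 / 1.326 = 935.1 nm.

935.1 nm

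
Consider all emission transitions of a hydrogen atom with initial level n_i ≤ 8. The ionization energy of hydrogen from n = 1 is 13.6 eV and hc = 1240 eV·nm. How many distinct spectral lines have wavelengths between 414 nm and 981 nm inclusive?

Enumerate all n_i → n_f pairs with 1 ≤ n_f < n_i ≤ 8 and compute λ = 1240 / [13.6·1·(1/n_f² − 1/n_i²)].
Lines falling in [414, 981] nm: 5→2 (434.2 nm), 4→2 (486.3 nm), 3→2 (656.5 nm), 8→3 (954.9 nm).

4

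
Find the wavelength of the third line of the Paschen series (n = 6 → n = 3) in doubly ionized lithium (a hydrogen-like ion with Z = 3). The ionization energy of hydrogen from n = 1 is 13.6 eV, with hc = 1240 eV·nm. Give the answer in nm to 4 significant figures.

121.6 nm

The Paschen series terminates on n_f = 3; the third line has n_i = 3+3 = 6.
ΔE = 122.4 × (1/3² − 1/6²) = 10.20 eV.
λ = 1240 / 10.20 = 121.6 nm.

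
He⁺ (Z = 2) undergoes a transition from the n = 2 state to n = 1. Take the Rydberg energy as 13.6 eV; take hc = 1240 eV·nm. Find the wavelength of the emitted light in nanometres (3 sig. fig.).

For Z = 2 the level energies scale as Z², so the effective Rydberg energy is 13.6 × 4 = 54.40 eV.
ΔE = 54.40 × (1/1² − 1/2²) = 54.40 × 0.7500 = 40.80 eV.
λ = hc/ΔE = 1240 / 40.80 = 30.4 nm.

30.4 nm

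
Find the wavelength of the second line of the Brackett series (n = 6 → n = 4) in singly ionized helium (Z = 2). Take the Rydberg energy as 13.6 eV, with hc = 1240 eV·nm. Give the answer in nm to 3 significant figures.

656 nm

The Brackett series terminates on n_f = 4; the second line has n_i = 4+2 = 6.
ΔE = 54.40 × (1/4² − 1/6²) = 1.889 eV.
λ = 1240 / 1.889 = 656 nm.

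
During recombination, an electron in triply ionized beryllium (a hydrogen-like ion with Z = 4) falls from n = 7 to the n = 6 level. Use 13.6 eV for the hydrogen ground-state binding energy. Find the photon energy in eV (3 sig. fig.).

The Bohr energies scale as Z², so for Z = 4: E_n = −217.6/n² eV.
E_7 = −217.6/49 = −4.441 eV and E_6 = −217.6/36 = −6.044 eV.
The photon energy is |E_7 − E_6| = 1.60 eV.

1.60 eV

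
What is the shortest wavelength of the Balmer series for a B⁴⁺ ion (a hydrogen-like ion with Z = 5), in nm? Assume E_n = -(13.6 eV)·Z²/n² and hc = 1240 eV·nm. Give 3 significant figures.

The Balmer series has lower level n_f = 2; the series limit corresponds to n_i → ∞.
ΔE_max = 13.6 × 25 / 2² = 85.00 eV.
λ_min = 1240 / 85.00 = 14.6 nm.

14.6 nm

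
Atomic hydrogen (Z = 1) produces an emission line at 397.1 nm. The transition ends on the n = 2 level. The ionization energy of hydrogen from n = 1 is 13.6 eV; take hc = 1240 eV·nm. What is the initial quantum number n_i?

n_i = 7

The photon energy is ΔE = hc/λ = 1240 / 397.1 = 3.123 eV.
With Z = 1, ΔE = 13.60 × (1/n_f² − 1/n_i²), so 1/n_f² − 1/n_i² = 0.2296.
With n_f = 2: 1/n_i² = 1/4 − 0.2296 = 0.02039, so n_i ≈ 7.00.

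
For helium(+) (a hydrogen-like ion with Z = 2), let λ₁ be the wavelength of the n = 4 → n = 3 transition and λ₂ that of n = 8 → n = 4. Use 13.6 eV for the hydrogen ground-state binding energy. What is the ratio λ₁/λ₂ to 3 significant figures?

λ ∝ 1/ΔE ∝ 1/(1/n_f² − 1/n_i²), and the Z² and hc factors cancel in the ratio.
λ₁/λ₂ = (1/4² − 1/8²)/(1/3² − 1/4²) = 0.04688/0.04861 = 0.964.

0.964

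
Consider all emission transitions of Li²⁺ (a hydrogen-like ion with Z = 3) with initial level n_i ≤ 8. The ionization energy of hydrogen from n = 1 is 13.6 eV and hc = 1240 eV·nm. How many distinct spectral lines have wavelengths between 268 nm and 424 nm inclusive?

2

Enumerate all n_i → n_f pairs with 1 ≤ n_f < n_i ≤ 8 and compute λ = 1240 / [13.6·9·(1/n_f² − 1/n_i²)].
Lines falling in [268, 424] nm: 6→4 (291.8 nm), 8→5 (415.6 nm).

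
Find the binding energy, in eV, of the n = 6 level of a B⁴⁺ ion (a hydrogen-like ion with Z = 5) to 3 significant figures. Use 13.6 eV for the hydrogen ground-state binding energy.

E_n = −13.6 Z²/n² = −340.0/n² eV for Z = 5.
E_6 = −340.0/36 = −9.44 eV, so ionization (to E = 0) requires 9.44 eV.

9.44 eV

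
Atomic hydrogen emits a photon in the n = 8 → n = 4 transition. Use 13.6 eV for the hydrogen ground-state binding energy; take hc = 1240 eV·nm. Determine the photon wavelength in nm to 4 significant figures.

ΔE = 13.60 × (1/4² − 1/8²) = 13.60 × 0.04688 = 0.6375 eV.
λ = hc/ΔE = 1240 / 0.6375 = 1945 nm.
This line belongs to the Brackett series.

1945 nm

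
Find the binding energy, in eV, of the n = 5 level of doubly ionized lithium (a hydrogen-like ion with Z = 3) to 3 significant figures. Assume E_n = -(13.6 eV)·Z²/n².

4.90 eV

E_n = −13.6 Z²/n² = −122.4/n² eV for Z = 3.
E_5 = −122.4/25 = −4.90 eV, so ionization (to E = 0) requires 4.90 eV.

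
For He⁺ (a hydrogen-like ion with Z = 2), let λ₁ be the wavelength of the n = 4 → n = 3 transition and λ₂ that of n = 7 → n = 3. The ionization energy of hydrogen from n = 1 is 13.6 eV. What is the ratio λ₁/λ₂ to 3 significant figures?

λ ∝ 1/ΔE ∝ 1/(1/n_f² − 1/n_i²), and the Z² and hc factors cancel in the ratio.
λ₁/λ₂ = (1/3² − 1/7²)/(1/3² − 1/4²) = 0.09070/0.04861 = 1.87.

1.87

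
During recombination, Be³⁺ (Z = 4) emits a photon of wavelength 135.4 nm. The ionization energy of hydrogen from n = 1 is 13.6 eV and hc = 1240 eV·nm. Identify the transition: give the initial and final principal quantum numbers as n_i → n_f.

The photon energy is ΔE = hc/λ = 1240 / 135.4 = 9.158 eV.
With Z = 4, ΔE = 217.6 × (1/n_f² − 1/n_i²), so 1/n_f² − 1/n_i² = 0.04209.
Trying n_f = 4 gives 1/n_i² = 0.02041, i.e. n_i ≈ 7; this pair matches.

n_i = 7, n_f = 4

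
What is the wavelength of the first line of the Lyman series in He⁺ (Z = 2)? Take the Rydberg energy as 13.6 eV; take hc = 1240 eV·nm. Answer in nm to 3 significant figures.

The Lyman series terminates on n_f = 1; the first line has n_i = 1+1 = 2.
ΔE = 54.40 × (1/1² − 1/2²) = 40.80 eV.
λ = 1240 / 40.80 = 30.4 nm.

30.4 nm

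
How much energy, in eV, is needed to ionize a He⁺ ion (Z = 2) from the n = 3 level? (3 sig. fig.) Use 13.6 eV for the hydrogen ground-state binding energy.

E_n = −13.6 Z²/n² = −54.40/n² eV for Z = 2.
E_3 = −54.40/9 = −6.04 eV, so ionization (to E = 0) requires 6.04 eV.

6.04 eV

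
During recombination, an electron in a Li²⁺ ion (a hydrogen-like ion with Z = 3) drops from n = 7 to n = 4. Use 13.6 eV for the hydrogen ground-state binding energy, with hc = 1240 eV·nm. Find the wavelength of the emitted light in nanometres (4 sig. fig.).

240.7 nm

For Z = 3 the level energies scale as Z², so the effective Rydberg energy is 13.6 × 9 = 122.4 eV.
ΔE = 122.4 × (1/4² − 1/7²) = 122.4 × 0.04209 = 5.152 eV.
λ = hc/ΔE = 1240 / 5.152 = 240.7 nm.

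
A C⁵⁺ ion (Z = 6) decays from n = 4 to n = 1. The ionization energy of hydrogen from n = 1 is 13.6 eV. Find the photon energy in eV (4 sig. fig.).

The Bohr energies scale as Z², so for Z = 6: E_n = −489.6/n² eV.
E_4 = −489.6/16 = −30.60 eV and E_1 = −489.6/1 = −489.6 eV.
The photon energy is |E_4 − E_1| = 459.0 eV.

459.0 eV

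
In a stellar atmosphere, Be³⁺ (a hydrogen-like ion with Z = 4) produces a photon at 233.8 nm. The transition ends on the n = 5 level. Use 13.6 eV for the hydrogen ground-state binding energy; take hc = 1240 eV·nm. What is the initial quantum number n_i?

n_i = 8

The photon energy is ΔE = hc/λ = 1240 / 233.8 = 5.304 eV.
With Z = 4, ΔE = 217.6 × (1/n_f² − 1/n_i²), so 1/n_f² − 1/n_i² = 0.02437.
With n_f = 5: 1/n_i² = 1/25 − 0.02437 = 0.01563, so n_i ≈ 8.00.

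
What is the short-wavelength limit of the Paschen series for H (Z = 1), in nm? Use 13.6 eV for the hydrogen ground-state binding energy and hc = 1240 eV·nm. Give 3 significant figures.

821 nm

The Paschen series has lower level n_f = 3; the series limit corresponds to n_i → ∞.
ΔE_max = 13.6 × 1 / 3² = 1.511 eV.
λ_min = 1240 / 1.511 = 821 nm.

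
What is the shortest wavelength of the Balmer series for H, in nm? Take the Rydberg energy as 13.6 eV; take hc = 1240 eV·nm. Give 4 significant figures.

The Balmer series has lower level n_f = 2; the series limit corresponds to n_i → ∞.
ΔE_max = 13.6 × 1 / 2² = 3.400 eV.
λ_min = 1240 / 3.400 = 364.7 nm.

364.7 nm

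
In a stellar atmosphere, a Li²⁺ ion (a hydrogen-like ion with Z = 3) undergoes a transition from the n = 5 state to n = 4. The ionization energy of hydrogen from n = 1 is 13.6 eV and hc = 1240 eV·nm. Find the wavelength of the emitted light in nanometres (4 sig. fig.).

450.3 nm

For Z = 3 the level energies scale as Z², so the effective Rydberg energy is 13.6 × 9 = 122.4 eV.
ΔE = 122.4 × (1/4² − 1/5²) = 122.4 × 0.02250 = 2.754 eV.
λ = hc/ΔE = 1240 / 2.754 = 450.3 nm.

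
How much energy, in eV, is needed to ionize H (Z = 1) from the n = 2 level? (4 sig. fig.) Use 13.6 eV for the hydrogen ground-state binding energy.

3.400 eV

E_2 = −13.60/4 = −3.400 eV, so ionization (to E = 0) requires 3.400 eV.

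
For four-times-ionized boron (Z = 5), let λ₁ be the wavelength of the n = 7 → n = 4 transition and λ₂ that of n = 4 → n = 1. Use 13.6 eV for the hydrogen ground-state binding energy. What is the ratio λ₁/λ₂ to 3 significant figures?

22.3

λ ∝ 1/ΔE ∝ 1/(1/n_f² − 1/n_i²), and the Z² and hc factors cancel in the ratio.
λ₁/λ₂ = (1/1² − 1/4²)/(1/4² − 1/7²) = 0.9375/0.04209 = 22.3.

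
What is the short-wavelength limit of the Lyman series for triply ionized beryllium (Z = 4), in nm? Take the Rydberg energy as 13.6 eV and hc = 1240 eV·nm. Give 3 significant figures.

5.70 nm

The Lyman series has lower level n_f = 1; the series limit corresponds to n_i → ∞.
ΔE_max = 13.6 × 16 / 1² = 217.6 eV.
λ_min = 1240 / 217.6 = 5.70 nm.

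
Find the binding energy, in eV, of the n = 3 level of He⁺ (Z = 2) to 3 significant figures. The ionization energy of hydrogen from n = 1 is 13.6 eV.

6.04 eV

E_n = −13.6 Z²/n² = −54.40/n² eV for Z = 2.
E_3 = −54.40/9 = −6.04 eV, so ionization (to E = 0) requires 6.04 eV.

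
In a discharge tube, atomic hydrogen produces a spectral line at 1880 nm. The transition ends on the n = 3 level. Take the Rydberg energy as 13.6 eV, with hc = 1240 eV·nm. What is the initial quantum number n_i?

n_i = 4

The photon energy is ΔE = hc/λ = 1240 / 1880 = 0.6596 eV.
With Z = 1, ΔE = 13.60 × (1/n_f² − 1/n_i²), so 1/n_f² − 1/n_i² = 0.04850.
With n_f = 3: 1/n_i² = 1/9 − 0.04850 = 0.06261, so n_i ≈ 4.00.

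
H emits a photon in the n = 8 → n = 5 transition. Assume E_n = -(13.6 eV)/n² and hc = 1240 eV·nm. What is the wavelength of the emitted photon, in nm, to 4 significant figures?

3741 nm

ΔE = 13.60 × (1/5² − 1/8²) = 13.60 × 0.02438 = 0.3315 eV.
λ = hc/ΔE = 1240 / 0.3315 = 3741 nm.
This line belongs to the Pfund series.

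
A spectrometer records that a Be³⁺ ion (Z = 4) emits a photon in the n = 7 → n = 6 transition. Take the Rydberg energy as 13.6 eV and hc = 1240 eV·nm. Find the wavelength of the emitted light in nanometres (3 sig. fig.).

For Z = 4 the level energies scale as Z², so the effective Rydberg energy is 13.6 × 16 = 217.6 eV.
ΔE = 217.6 × (1/6² − 1/7²) = 217.6 × 0.007370 = 1.604 eV.
λ = hc/ΔE = 1240 / 1.604 = 773 nm.

773 nm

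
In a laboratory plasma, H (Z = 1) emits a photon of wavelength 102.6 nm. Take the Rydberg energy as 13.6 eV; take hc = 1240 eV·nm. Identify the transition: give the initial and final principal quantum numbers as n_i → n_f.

n_i = 3, n_f = 1

The photon energy is ΔE = hc/λ = 1240 / 102.6 = 12.09 eV.
With Z = 1, ΔE = 13.60 × (1/n_f² − 1/n_i²), so 1/n_f² − 1/n_i² = 0.8887.
Trying n_f = 1 gives 1/n_i² = 0.1113, i.e. n_i ≈ 3; this pair matches.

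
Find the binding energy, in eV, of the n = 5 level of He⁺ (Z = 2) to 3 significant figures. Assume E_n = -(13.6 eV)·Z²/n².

2.18 eV

E_n = −13.6 Z²/n² = −54.40/n² eV for Z = 2.
E_5 = −54.40/25 = −2.18 eV, so ionization (to E = 0) requires 2.18 eV.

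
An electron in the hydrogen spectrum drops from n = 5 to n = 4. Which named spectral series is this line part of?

The series is set by the lower level: n_f = 4 is the Brackett series.

Brackett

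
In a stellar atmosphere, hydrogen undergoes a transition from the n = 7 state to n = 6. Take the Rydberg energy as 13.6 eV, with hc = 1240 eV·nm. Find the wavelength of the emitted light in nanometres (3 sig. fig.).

ΔE = 13.60 × (1/6² − 1/7²) = 13.60 × 0.007370 = 0.1002 eV.
λ = hc/ΔE = 1240 / 0.1002 = 12400 nm.

12400 nm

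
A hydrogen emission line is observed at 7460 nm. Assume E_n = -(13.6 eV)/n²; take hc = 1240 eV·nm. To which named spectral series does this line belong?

ΔE = 1240/7460 = 0.1662 eV.
This matches 13.6 × (1/5² − 1/6²), so n_f = 5: the Pfund series.

Pfund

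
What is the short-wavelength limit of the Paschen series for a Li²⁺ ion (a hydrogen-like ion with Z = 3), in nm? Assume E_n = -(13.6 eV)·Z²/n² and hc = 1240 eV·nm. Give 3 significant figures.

91.2 nm

The Paschen series has lower level n_f = 3; the series limit corresponds to n_i → ∞.
ΔE_max = 13.6 × 9 / 3² = 13.60 eV.
λ_min = 1240 / 13.60 = 91.2 nm.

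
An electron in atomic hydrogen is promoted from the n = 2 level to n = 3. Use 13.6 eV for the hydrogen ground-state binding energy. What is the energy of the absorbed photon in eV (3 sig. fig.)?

1.89 eV

E_3 = −13.60/9 = −1.511 eV and E_2 = −13.60/4 = −3.400 eV.
The photon energy is |E_3 − E_2| = 1.89 eV.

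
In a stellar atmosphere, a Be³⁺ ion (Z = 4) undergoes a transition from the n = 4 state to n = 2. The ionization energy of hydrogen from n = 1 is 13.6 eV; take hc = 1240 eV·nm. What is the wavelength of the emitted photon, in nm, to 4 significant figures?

For Z = 4 the level energies scale as Z², so the effective Rydberg energy is 13.6 × 16 = 217.6 eV.
ΔE = 217.6 × (1/2² − 1/4²) = 217.6 × 0.1875 = 40.80 eV.
λ = hc/ΔE = 1240 / 40.80 = 30.39 nm.

30.39 nm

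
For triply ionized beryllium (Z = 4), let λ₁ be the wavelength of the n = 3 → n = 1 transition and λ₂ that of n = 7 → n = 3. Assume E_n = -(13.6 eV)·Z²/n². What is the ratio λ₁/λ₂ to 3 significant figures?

λ ∝ 1/ΔE ∝ 1/(1/n_f² − 1/n_i²), and the Z² and hc factors cancel in the ratio.
λ₁/λ₂ = (1/3² − 1/7²)/(1/1² − 1/3²) = 0.09070/0.8889 = 0.102.

0.102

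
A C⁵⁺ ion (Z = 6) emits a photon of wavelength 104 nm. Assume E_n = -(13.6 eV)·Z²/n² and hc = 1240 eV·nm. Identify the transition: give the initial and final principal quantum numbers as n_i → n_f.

The photon energy is ΔE = hc/λ = 1240 / 104 = 11.92 eV.
With Z = 6, ΔE = 489.6 × (1/n_f² − 1/n_i²), so 1/n_f² − 1/n_i² = 0.02435.
Trying n_f = 5 gives 1/n_i² = 0.01565, i.e. n_i ≈ 8; this pair matches.

n_i = 8, n_f = 5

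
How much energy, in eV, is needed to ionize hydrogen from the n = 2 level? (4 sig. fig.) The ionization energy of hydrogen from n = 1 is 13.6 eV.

3.400 eV

E_2 = −13.60/4 = −3.400 eV, so ionization (to E = 0) requires 3.400 eV.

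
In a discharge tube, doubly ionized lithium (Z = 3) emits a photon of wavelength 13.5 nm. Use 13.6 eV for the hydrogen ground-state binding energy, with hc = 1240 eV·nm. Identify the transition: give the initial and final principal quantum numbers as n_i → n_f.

n_i = 2, n_f = 1

The photon energy is ΔE = hc/λ = 1240 / 13.5 = 91.85 eV.
With Z = 3, ΔE = 122.4 × (1/n_f² − 1/n_i²), so 1/n_f² − 1/n_i² = 0.7504.
Trying n_f = 1 gives 1/n_i² = 0.2496, i.e. n_i ≈ 2; this pair matches.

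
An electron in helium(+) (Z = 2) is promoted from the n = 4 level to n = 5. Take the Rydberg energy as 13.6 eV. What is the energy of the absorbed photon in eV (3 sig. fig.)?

1.22 eV

The Bohr energies scale as Z², so for Z = 2: E_n = −54.40/n² eV.
E_5 = −54.40/25 = −2.176 eV and E_4 = −54.40/16 = −3.400 eV.
The photon energy is |E_5 − E_4| = 1.22 eV.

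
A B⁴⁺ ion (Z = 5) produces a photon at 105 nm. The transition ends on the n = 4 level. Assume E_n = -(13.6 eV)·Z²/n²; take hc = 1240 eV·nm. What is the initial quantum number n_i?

n_i = 6

The photon energy is ΔE = hc/λ = 1240 / 105 = 11.81 eV.
With Z = 5, ΔE = 340.0 × (1/n_f² − 1/n_i²), so 1/n_f² − 1/n_i² = 0.03473.
With n_f = 4: 1/n_i² = 1/16 − 0.03473 = 0.02777, so n_i ≈ 6.00.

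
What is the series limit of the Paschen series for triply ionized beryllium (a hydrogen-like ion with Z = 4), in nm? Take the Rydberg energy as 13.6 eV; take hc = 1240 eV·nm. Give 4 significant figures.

The Paschen series has lower level n_f = 3; the series limit corresponds to n_i → ∞.
ΔE_max = 13.6 × 16 / 3² = 24.18 eV.
λ_min = 1240 / 24.18 = 51.29 nm.

51.29 nm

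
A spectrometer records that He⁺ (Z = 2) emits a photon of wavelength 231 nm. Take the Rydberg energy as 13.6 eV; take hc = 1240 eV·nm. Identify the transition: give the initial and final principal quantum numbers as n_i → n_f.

n_i = 9, n_f = 3

The photon energy is ΔE = hc/λ = 1240 / 231 = 5.368 eV.
With Z = 2, ΔE = 54.40 × (1/n_f² − 1/n_i²), so 1/n_f² − 1/n_i² = 0.09868.
Trying n_f = 3 gives 1/n_i² = 0.01244, i.e. n_i ≈ 9; this pair matches.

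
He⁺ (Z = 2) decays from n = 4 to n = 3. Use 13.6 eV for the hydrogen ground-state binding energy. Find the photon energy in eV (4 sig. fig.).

2.644 eV

The Bohr energies scale as Z², so for Z = 2: E_n = −54.40/n² eV.
E_4 = −54.40/16 = −3.400 eV and E_3 = −54.40/9 = −6.044 eV.
The photon energy is |E_4 − E_3| = 2.644 eV.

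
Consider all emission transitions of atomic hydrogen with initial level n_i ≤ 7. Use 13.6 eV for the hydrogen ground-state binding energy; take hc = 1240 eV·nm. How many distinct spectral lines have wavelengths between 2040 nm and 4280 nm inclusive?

3

Enumerate all n_i → n_f pairs with 1 ≤ n_f < n_i ≤ 7 and compute λ = 1240 / [13.6·1·(1/n_f² − 1/n_i²)].
Lines falling in [2040, 4280] nm: 7→4 (2166 nm), 6→4 (2626 nm), 5→4 (4052 nm).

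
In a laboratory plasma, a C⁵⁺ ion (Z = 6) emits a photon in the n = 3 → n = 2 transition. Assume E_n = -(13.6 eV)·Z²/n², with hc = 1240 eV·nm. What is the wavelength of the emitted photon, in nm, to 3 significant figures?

For Z = 6 the level energies scale as Z², so the effective Rydberg energy is 13.6 × 36 = 489.6 eV.
ΔE = 489.6 × (1/2² − 1/3²) = 489.6 × 0.1389 = 68.00 eV.
λ = hc/ΔE = 1240 / 68.00 = 18.2 nm.

18.2 nm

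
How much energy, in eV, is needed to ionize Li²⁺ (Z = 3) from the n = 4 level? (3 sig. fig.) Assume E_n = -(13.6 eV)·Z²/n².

E_n = −13.6 Z²/n² = −122.4/n² eV for Z = 3.
E_4 = −122.4/16 = −7.65 eV, so ionization (to E = 0) requires 7.65 eV.

7.65 eV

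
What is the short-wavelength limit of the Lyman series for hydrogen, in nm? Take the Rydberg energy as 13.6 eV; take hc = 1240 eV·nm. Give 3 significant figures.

The Lyman series has lower level n_f = 1; the series limit corresponds to n_i → ∞.
ΔE_max = 13.6 × 1 / 1² = 13.60 eV.
λ_min = 1240 / 13.60 = 91.2 nm.

91.2 nm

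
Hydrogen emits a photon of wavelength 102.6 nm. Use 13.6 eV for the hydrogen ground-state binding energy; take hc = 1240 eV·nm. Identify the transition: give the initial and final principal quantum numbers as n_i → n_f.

The photon energy is ΔE = hc/λ = 1240 / 102.6 = 12.09 eV.
With Z = 1, ΔE = 13.60 × (1/n_f² − 1/n_i²), so 1/n_f² − 1/n_i² = 0.8887.
Trying n_f = 1 gives 1/n_i² = 0.1113, i.e. n_i ≈ 3; this pair matches.

n_i = 3, n_f = 1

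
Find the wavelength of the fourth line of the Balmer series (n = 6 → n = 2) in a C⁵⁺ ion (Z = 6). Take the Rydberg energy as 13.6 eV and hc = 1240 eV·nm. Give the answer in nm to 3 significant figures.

The Balmer series terminates on n_f = 2; the fourth line has n_i = 2+4 = 6.
ΔE = 489.6 × (1/2² − 1/6²) = 108.8 eV.
λ = 1240 / 108.8 = 11.4 nm.

11.4 nm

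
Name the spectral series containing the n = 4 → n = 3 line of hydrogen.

Paschen

The series is set by the lower level: n_f = 3 is the Paschen series.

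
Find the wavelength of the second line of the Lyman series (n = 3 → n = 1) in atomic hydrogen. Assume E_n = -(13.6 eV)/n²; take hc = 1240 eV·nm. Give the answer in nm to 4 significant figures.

102.6 nm

The Lyman series terminates on n_f = 1; the second line has n_i = 1+2 = 3.
ΔE = 13.60 × (1/1² − 1/3²) = 12.09 eV.
λ = 1240 / 12.09 = 102.6 nm.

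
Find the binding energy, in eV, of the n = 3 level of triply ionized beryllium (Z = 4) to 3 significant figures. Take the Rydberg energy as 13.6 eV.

E_n = −13.6 Z²/n² = −217.6/n² eV for Z = 4.
E_3 = −217.6/9 = −24.2 eV, so ionization (to E = 0) requires 24.2 eV.

24.2 eV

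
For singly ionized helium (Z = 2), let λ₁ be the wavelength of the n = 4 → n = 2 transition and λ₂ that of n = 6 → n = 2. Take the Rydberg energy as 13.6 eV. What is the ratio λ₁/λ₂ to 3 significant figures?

1.19

λ ∝ 1/ΔE ∝ 1/(1/n_f² − 1/n_i²), and the Z² and hc factors cancel in the ratio.
λ₁/λ₂ = (1/2² − 1/6²)/(1/2² − 1/4²) = 0.2222/0.1875 = 1.19.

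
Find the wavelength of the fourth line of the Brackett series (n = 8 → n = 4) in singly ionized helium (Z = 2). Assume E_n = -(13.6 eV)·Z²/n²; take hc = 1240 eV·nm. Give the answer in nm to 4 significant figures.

The Brackett series terminates on n_f = 4; the fourth line has n_i = 4+4 = 8.
ΔE = 54.40 × (1/4² − 1/8²) = 2.550 eV.
λ = 1240 / 2.550 = 486.3 nm.

486.3 nm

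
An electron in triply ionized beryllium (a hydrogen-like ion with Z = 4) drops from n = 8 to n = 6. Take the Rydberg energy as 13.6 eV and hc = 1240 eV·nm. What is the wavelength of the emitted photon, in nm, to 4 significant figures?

For Z = 4 the level energies scale as Z², so the effective Rydberg energy is 13.6 × 16 = 217.6 eV.
ΔE = 217.6 × (1/6² − 1/8²) = 217.6 × 0.01215 = 2.644 eV.
λ = hc/ΔE = 1240 / 2.644 = 468.9 nm.

468.9 nm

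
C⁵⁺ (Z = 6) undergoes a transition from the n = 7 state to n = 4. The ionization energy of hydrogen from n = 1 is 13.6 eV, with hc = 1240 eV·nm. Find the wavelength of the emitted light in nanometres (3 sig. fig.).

For Z = 6 the level energies scale as Z², so the effective Rydberg energy is 13.6 × 36 = 489.6 eV.
ΔE = 489.6 × (1/4² − 1/7²) = 489.6 × 0.04209 = 20.61 eV.
λ = hc/ΔE = 1240 / 20.61 = 60.2 nm.

60.2 nm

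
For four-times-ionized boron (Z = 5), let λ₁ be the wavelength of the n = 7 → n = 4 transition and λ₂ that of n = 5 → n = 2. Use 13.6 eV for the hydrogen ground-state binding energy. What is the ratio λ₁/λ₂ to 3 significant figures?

λ ∝ 1/ΔE ∝ 1/(1/n_f² − 1/n_i²), and the Z² and hc factors cancel in the ratio.
λ₁/λ₂ = (1/2² − 1/5²)/(1/4² − 1/7²) = 0.2100/0.04209 = 4.99.

4.99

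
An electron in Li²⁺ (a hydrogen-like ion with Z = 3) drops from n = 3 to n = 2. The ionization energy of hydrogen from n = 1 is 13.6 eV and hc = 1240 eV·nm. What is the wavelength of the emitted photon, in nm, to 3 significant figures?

72.9 nm

For Z = 3 the level energies scale as Z², so the effective Rydberg energy is 13.6 × 9 = 122.4 eV.
ΔE = 122.4 × (1/2² − 1/3²) = 122.4 × 0.1389 = 17.00 eV.
λ = hc/ΔE = 1240 / 17.00 = 72.9 nm.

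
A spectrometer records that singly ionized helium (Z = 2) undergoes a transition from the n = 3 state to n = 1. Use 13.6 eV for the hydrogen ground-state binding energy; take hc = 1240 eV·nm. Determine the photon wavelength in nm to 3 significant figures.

For Z = 2 the level energies scale as Z², so the effective Rydberg energy is 13.6 × 4 = 54.40 eV.
ΔE = 54.40 × (1/1² − 1/3²) = 54.40 × 0.8889 = 48.36 eV.
λ = hc/ΔE = 1240 / 48.36 = 25.6 nm.

25.6 nm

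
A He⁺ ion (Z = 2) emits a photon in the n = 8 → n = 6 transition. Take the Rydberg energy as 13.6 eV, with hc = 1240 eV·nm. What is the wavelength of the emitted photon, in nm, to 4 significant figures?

1876 nm

For Z = 2 the level energies scale as Z², so the effective Rydberg energy is 13.6 × 4 = 54.40 eV.
ΔE = 54.40 × (1/6² − 1/8²) = 54.40 × 0.01215 = 0.6611 eV.
λ = hc/ΔE = 1240 / 0.6611 = 1876 nm.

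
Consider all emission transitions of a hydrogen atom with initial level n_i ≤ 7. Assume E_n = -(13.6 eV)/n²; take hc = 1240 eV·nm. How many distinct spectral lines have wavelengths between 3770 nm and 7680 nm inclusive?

3

Enumerate all n_i → n_f pairs with 1 ≤ n_f < n_i ≤ 7 and compute λ = 1240 / [13.6·1·(1/n_f² − 1/n_i²)].
Lines falling in [3770, 7680] nm: 5→4 (4052 nm), 7→5 (4654 nm), 6→5 (7460 nm).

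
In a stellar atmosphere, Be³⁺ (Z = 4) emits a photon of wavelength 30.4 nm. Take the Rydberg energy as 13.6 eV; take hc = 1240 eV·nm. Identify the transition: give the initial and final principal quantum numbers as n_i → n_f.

n_i = 4, n_f = 2

The photon energy is ΔE = hc/λ = 1240 / 30.4 = 40.79 eV.
With Z = 4, ΔE = 217.6 × (1/n_f² − 1/n_i²), so 1/n_f² − 1/n_i² = 0.1875.
Trying n_f = 2 gives 1/n_i² = 0.06255, i.e. n_i ≈ 4; this pair matches.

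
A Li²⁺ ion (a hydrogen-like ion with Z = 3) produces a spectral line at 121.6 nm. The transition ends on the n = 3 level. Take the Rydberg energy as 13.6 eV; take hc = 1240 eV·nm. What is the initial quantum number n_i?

n_i = 6

The photon energy is ΔE = hc/λ = 1240 / 121.6 = 10.20 eV.
With Z = 3, ΔE = 122.4 × (1/n_f² − 1/n_i²), so 1/n_f² − 1/n_i² = 0.08331.
With n_f = 3: 1/n_i² = 1/9 − 0.08331 = 0.02780, so n_i ≈ 6.00.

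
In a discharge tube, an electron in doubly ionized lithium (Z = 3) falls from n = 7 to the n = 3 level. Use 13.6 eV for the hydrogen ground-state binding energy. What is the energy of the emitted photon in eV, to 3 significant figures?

The Bohr energies scale as Z², so for Z = 3: E_n = −122.4/n² eV.
E_7 = −122.4/49 = −2.498 eV and E_3 = −122.4/9 = −13.60 eV.
The photon energy is |E_7 − E_3| = 11.1 eV.

11.1 eV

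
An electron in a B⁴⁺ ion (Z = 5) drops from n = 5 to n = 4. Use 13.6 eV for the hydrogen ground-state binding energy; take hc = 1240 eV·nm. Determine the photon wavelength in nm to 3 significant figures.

162 nm

For Z = 5 the level energies scale as Z², so the effective Rydberg energy is 13.6 × 25 = 340.0 eV.
ΔE = 340.0 × (1/4² − 1/5²) = 340.0 × 0.02250 = 7.650 eV.
λ = hc/ΔE = 1240 / 7.650 = 162 nm.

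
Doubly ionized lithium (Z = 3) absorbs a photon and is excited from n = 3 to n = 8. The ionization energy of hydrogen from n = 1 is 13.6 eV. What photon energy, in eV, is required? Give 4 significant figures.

11.69 eV

The Bohr energies scale as Z², so for Z = 3: E_n = −122.4/n² eV.
E_8 = −122.4/64 = −1.913 eV and E_3 = −122.4/9 = −13.60 eV.
The photon energy is |E_8 − E_3| = 11.69 eV.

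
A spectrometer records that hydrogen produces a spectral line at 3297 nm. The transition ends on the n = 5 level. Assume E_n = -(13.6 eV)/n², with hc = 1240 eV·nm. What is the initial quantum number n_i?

n_i = 9

The photon energy is ΔE = hc/λ = 1240 / 3297 = 0.3761 eV.
With Z = 1, ΔE = 13.60 × (1/n_f² − 1/n_i²), so 1/n_f² − 1/n_i² = 0.02765.
With n_f = 5: 1/n_i² = 1/25 − 0.02765 = 0.01235, so n_i ≈ 9.00.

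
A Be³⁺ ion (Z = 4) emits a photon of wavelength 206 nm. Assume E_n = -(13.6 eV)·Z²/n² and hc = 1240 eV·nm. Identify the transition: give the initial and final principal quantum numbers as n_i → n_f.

n_i = 9, n_f = 5

The photon energy is ΔE = hc/λ = 1240 / 206 = 6.019 eV.
With Z = 4, ΔE = 217.6 × (1/n_f² − 1/n_i²), so 1/n_f² − 1/n_i² = 0.02766.
Trying n_f = 5 gives 1/n_i² = 0.01234, i.e. n_i ≈ 9; this pair matches.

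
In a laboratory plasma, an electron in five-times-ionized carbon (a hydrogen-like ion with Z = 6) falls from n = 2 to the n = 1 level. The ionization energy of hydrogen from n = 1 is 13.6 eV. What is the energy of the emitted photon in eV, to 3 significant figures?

367 eV

The Bohr energies scale as Z², so for Z = 6: E_n = −489.6/n² eV.
E_2 = −489.6/4 = −122.4 eV and E_1 = −489.6/1 = −489.6 eV.
The photon energy is |E_2 − E_1| = 367 eV.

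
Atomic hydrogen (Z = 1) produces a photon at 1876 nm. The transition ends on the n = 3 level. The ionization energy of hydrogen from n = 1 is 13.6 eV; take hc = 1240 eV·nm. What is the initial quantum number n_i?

n_i = 4

The photon energy is ΔE = hc/λ = 1240 / 1876 = 0.6610 eV.
With Z = 1, ΔE = 13.60 × (1/n_f² − 1/n_i²), so 1/n_f² − 1/n_i² = 0.04860.
With n_f = 3: 1/n_i² = 1/9 − 0.04860 = 0.06251, so n_i ≈ 4.00.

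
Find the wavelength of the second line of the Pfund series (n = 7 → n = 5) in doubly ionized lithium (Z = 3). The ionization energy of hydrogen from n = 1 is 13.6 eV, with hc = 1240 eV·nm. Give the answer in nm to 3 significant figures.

517 nm

The Pfund series terminates on n_f = 5; the second line has n_i = 5+2 = 7.
ΔE = 122.4 × (1/5² − 1/7²) = 2.398 eV.
λ = 1240 / 2.398 = 517 nm.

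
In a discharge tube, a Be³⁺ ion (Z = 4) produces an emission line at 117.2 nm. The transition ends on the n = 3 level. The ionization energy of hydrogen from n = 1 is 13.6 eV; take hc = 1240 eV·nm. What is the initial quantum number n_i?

The photon energy is ΔE = hc/λ = 1240 / 117.2 = 10.58 eV.
With Z = 4, ΔE = 217.6 × (1/n_f² − 1/n_i²), so 1/n_f² − 1/n_i² = 0.04862.
With n_f = 3: 1/n_i² = 1/9 − 0.04862 = 0.06249, so n_i ≈ 4.00.

n_i = 4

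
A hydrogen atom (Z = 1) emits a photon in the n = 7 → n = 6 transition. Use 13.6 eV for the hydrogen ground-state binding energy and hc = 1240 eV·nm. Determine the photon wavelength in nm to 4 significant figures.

ΔE = 13.60 × (1/6² − 1/7²) = 13.60 × 0.007370 = 0.1002 eV.
λ = hc/ΔE = 1240 / 0.1002 = 12370 nm.

12370 nm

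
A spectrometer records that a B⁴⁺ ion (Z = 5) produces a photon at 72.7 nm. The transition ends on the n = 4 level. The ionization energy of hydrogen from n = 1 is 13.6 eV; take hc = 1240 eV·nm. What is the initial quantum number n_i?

The photon energy is ΔE = hc/λ = 1240 / 72.7 = 17.06 eV.
With Z = 5, ΔE = 340.0 × (1/n_f² − 1/n_i²), so 1/n_f² − 1/n_i² = 0.05017.
With n_f = 4: 1/n_i² = 1/16 − 0.05017 = 0.01233, so n_i ≈ 9.00.

n_i = 9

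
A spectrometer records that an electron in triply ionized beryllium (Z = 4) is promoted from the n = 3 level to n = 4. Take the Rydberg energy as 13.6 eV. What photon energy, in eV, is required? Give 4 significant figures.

10.58 eV

The Bohr energies scale as Z², so for Z = 4: E_n = −217.6/n² eV.
E_4 = −217.6/16 = −13.60 eV and E_3 = −217.6/9 = −24.18 eV.
The photon energy is |E_4 − E_3| = 10.58 eV.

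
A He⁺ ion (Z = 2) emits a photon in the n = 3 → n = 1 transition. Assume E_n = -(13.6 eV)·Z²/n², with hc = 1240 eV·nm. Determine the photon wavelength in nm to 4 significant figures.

For Z = 2 the level energies scale as Z², so the effective Rydberg energy is 13.6 × 4 = 54.40 eV.
ΔE = 54.40 × (1/1² − 1/3²) = 54.40 × 0.8889 = 48.36 eV.
λ = hc/ΔE = 1240 / 48.36 = 25.64 nm.

25.64 nm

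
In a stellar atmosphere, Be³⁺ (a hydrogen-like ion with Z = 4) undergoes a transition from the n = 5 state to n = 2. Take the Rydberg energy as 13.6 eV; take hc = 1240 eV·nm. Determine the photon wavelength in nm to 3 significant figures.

For Z = 4 the level energies scale as Z², so the effective Rydberg energy is 13.6 × 16 = 217.6 eV.
ΔE = 217.6 × (1/2² − 1/5²) = 217.6 × 0.2100 = 45.70 eV.
λ = hc/ΔE = 1240 / 45.70 = 27.1 nm.

27.1 nm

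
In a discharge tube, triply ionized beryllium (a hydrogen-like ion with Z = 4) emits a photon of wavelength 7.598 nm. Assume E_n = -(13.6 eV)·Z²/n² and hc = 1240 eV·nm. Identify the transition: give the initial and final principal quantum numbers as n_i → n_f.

n_i = 2, n_f = 1

The photon energy is ΔE = hc/λ = 1240 / 7.598 = 163.2 eV.
With Z = 4, ΔE = 217.6 × (1/n_f² − 1/n_i²), so 1/n_f² − 1/n_i² = 0.7500.
Trying n_f = 1 gives 1/n_i² = 0.2500, i.e. n_i ≈ 2; this pair matches.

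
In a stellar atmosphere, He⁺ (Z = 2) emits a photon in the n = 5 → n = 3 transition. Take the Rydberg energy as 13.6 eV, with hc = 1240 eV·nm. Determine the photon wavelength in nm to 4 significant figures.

320.5 nm

For Z = 2 the level energies scale as Z², so the effective Rydberg energy is 13.6 × 4 = 54.40 eV.
ΔE = 54.40 × (1/3² − 1/5²) = 54.40 × 0.07111 = 3.868 eV.
λ = hc/ΔE = 1240 / 3.868 = 320.5 nm.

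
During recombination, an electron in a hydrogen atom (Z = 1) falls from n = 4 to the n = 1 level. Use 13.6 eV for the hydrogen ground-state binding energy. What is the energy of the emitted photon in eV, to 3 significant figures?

E_4 = −13.60/16 = −0.8500 eV and E_1 = −13.60/1 = −13.60 eV.
The photon energy is |E_4 − E_1| = 12.8 eV.

12.8 eV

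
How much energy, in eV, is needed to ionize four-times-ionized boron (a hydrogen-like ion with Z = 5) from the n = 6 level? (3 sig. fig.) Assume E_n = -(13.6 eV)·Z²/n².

9.44 eV

E_n = −13.6 Z²/n² = −340.0/n² eV for Z = 5.
E_6 = −340.0/36 = −9.44 eV, so ionization (to E = 0) requires 9.44 eV.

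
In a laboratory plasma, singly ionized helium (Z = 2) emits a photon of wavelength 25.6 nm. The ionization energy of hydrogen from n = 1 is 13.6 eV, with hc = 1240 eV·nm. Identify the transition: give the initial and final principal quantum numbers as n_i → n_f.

n_i = 3, n_f = 1

The photon energy is ΔE = hc/λ = 1240 / 25.6 = 48.44 eV.
With Z = 2, ΔE = 54.40 × (1/n_f² − 1/n_i²), so 1/n_f² − 1/n_i² = 0.8904.
Trying n_f = 1 gives 1/n_i² = 0.1096, i.e. n_i ≈ 3; this pair matches.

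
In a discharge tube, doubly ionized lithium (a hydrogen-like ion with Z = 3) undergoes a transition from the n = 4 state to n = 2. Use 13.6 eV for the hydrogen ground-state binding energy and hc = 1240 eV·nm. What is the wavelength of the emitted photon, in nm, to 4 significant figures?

54.03 nm

For Z = 3 the level energies scale as Z², so the effective Rydberg energy is 13.6 × 9 = 122.4 eV.
ΔE = 122.4 × (1/2² − 1/4²) = 122.4 × 0.1875 = 22.95 eV.
λ = hc/ΔE = 1240 / 22.95 = 54.03 nm.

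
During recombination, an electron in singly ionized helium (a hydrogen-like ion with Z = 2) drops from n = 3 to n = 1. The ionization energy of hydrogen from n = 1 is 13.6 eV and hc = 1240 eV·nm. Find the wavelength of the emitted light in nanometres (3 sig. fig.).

25.6 nm

For Z = 2 the level energies scale as Z², so the effective Rydberg energy is 13.6 × 4 = 54.40 eV.
ΔE = 54.40 × (1/1² − 1/3²) = 54.40 × 0.8889 = 48.36 eV.
λ = hc/ΔE = 1240 / 48.36 = 25.6 nm.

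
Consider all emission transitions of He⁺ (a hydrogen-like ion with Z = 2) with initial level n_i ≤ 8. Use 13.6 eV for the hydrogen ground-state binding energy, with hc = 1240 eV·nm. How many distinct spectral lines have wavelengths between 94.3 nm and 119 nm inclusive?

4

Enumerate all n_i → n_f pairs with 1 ≤ n_f < n_i ≤ 8 and compute λ = 1240 / [13.6·4·(1/n_f² − 1/n_i²)].
Lines falling in [94.3, 119] nm: 8→2 (97.25 nm), 7→2 (99.28 nm), 6→2 (102.6 nm), 5→2 (108.5 nm).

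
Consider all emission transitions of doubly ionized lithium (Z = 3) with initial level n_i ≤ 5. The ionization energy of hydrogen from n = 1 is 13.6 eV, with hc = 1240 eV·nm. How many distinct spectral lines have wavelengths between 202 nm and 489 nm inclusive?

Enumerate all n_i → n_f pairs with 1 ≤ n_f < n_i ≤ 5 and compute λ = 1240 / [13.6·9·(1/n_f² − 1/n_i²)].
Lines falling in [202, 489] nm: 4→3 (208.4 nm), 5→4 (450.3 nm).

2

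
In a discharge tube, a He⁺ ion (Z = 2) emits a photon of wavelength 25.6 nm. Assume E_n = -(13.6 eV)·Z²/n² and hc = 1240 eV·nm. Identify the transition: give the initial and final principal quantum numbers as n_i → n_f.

The photon energy is ΔE = hc/λ = 1240 / 25.6 = 48.44 eV.
With Z = 2, ΔE = 54.40 × (1/n_f² − 1/n_i²), so 1/n_f² − 1/n_i² = 0.8904.
Trying n_f = 1 gives 1/n_i² = 0.1096, i.e. n_i ≈ 3; this pair matches.

n_i = 3, n_f = 1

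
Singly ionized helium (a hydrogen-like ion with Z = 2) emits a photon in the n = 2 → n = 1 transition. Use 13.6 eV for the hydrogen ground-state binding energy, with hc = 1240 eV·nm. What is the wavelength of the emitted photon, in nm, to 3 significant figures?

For Z = 2 the level energies scale as Z², so the effective Rydberg energy is 13.6 × 4 = 54.40 eV.
ΔE = 54.40 × (1/1² − 1/2²) = 54.40 × 0.7500 = 40.80 eV.
λ = hc/ΔE = 1240 / 40.80 = 30.4 nm.

30.4 nm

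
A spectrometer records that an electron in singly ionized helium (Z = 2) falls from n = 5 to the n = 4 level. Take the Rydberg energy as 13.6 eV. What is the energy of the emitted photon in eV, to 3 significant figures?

The Bohr energies scale as Z², so for Z = 2: E_n = −54.40/n² eV.
E_5 = −54.40/25 = −2.176 eV and E_4 = −54.40/16 = −3.400 eV.
The photon energy is |E_5 − E_4| = 1.22 eV.

1.22 eV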